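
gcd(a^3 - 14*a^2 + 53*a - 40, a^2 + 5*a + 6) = 1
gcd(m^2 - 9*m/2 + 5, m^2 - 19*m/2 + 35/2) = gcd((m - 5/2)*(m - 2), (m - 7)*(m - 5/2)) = m - 5/2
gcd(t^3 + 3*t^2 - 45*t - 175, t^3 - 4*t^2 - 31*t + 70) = t^2 - 2*t - 35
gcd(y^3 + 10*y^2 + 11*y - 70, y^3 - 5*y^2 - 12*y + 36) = y - 2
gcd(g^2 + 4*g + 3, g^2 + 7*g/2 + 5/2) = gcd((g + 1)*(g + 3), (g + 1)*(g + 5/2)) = g + 1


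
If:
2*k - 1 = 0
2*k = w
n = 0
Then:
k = 1/2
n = 0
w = 1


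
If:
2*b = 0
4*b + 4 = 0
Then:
No Solution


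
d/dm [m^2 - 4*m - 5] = 2*m - 4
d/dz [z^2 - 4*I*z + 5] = 2*z - 4*I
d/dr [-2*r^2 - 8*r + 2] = -4*r - 8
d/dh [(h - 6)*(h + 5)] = 2*h - 1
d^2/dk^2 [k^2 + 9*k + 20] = 2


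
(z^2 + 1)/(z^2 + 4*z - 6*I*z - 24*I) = (z^2 + 1)/(z^2 + z*(4 - 6*I) - 24*I)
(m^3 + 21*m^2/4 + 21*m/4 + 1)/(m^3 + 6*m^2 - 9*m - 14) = (m^2 + 17*m/4 + 1)/(m^2 + 5*m - 14)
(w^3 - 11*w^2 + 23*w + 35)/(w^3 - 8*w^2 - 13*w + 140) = (w + 1)/(w + 4)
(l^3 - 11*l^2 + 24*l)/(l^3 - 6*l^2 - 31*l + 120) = l/(l + 5)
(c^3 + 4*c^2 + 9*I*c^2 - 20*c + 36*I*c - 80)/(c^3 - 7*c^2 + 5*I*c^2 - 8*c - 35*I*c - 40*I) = (c^2 + 4*c*(1 + I) + 16*I)/(c^2 - 7*c - 8)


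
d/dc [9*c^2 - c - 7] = 18*c - 1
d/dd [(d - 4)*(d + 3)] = 2*d - 1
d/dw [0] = 0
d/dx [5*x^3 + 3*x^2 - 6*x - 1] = 15*x^2 + 6*x - 6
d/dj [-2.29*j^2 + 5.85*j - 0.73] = 5.85 - 4.58*j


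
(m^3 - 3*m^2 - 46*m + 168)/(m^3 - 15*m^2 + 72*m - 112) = (m^2 + m - 42)/(m^2 - 11*m + 28)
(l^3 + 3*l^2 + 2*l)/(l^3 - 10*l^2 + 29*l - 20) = l*(l^2 + 3*l + 2)/(l^3 - 10*l^2 + 29*l - 20)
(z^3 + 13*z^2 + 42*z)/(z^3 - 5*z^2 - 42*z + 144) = z*(z + 7)/(z^2 - 11*z + 24)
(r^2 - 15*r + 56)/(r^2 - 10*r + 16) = (r - 7)/(r - 2)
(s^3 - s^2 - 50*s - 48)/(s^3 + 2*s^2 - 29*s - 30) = (s - 8)/(s - 5)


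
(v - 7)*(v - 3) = v^2 - 10*v + 21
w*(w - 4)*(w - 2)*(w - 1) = w^4 - 7*w^3 + 14*w^2 - 8*w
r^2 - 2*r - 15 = (r - 5)*(r + 3)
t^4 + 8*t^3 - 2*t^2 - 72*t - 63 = (t - 3)*(t + 1)*(t + 3)*(t + 7)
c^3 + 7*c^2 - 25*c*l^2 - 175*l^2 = (c + 7)*(c - 5*l)*(c + 5*l)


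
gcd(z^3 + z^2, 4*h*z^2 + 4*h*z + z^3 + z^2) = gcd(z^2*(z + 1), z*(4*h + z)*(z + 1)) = z^2 + z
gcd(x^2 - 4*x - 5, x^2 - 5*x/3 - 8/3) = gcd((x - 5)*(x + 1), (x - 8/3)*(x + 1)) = x + 1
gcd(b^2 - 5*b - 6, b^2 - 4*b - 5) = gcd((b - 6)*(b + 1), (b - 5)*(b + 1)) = b + 1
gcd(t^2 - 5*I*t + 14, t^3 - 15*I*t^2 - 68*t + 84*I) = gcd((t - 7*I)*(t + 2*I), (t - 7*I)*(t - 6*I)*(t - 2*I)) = t - 7*I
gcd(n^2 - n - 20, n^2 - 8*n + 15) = n - 5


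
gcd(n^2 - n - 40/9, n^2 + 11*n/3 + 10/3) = n + 5/3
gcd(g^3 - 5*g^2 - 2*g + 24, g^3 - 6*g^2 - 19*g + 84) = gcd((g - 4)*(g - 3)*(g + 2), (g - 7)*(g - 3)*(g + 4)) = g - 3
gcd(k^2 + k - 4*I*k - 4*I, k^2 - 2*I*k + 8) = k - 4*I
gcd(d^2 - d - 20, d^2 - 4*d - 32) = d + 4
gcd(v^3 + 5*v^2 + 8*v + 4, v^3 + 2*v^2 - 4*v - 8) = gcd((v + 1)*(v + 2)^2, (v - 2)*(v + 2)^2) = v^2 + 4*v + 4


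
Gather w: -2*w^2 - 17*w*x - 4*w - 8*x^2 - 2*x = -2*w^2 + w*(-17*x - 4) - 8*x^2 - 2*x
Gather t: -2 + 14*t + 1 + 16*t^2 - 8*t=16*t^2 + 6*t - 1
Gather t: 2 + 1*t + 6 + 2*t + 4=3*t + 12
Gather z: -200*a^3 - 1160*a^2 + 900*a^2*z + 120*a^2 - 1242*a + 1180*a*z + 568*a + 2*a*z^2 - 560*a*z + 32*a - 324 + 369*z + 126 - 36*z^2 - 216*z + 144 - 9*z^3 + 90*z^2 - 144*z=-200*a^3 - 1040*a^2 - 642*a - 9*z^3 + z^2*(2*a + 54) + z*(900*a^2 + 620*a + 9) - 54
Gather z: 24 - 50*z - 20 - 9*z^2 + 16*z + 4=-9*z^2 - 34*z + 8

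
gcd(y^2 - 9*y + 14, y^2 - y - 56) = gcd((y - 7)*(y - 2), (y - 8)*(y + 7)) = 1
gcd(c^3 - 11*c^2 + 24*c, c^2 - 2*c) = c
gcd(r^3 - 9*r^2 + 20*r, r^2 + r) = r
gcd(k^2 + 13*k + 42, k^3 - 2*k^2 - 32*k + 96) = k + 6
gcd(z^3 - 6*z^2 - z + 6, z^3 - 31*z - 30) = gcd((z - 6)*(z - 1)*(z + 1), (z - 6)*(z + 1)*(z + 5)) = z^2 - 5*z - 6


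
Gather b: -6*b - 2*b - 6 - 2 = -8*b - 8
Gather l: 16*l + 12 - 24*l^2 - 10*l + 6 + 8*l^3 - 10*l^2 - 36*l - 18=8*l^3 - 34*l^2 - 30*l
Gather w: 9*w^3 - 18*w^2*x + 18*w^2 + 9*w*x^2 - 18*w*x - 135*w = 9*w^3 + w^2*(18 - 18*x) + w*(9*x^2 - 18*x - 135)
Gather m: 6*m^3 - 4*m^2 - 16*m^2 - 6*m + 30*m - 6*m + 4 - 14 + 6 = 6*m^3 - 20*m^2 + 18*m - 4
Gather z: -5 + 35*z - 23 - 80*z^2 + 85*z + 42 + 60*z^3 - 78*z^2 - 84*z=60*z^3 - 158*z^2 + 36*z + 14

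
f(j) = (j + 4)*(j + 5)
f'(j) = 2*j + 9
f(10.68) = 230.18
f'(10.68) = 30.36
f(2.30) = 45.99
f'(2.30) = 13.60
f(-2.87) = 2.41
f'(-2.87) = 3.26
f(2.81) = 53.19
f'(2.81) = 14.62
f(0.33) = 23.08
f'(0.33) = 9.66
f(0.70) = 26.79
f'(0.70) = 10.40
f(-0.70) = 14.19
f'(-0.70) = 7.60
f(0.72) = 27.00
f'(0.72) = 10.44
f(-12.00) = 56.00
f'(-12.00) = -15.00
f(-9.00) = 20.00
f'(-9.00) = -9.00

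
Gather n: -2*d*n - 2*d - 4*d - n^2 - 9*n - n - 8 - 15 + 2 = -6*d - n^2 + n*(-2*d - 10) - 21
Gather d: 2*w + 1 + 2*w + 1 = 4*w + 2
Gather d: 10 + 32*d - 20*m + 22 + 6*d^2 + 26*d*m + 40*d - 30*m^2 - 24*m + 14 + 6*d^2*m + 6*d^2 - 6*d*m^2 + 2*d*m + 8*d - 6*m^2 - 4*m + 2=d^2*(6*m + 12) + d*(-6*m^2 + 28*m + 80) - 36*m^2 - 48*m + 48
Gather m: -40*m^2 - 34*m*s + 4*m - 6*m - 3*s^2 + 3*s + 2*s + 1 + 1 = -40*m^2 + m*(-34*s - 2) - 3*s^2 + 5*s + 2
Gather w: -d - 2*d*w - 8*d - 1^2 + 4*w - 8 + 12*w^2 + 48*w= -9*d + 12*w^2 + w*(52 - 2*d) - 9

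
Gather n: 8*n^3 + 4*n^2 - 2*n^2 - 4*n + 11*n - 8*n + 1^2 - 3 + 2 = 8*n^3 + 2*n^2 - n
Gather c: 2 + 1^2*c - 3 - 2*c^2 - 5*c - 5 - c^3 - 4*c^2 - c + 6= -c^3 - 6*c^2 - 5*c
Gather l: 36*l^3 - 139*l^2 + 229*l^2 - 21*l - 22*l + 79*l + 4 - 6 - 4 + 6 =36*l^3 + 90*l^2 + 36*l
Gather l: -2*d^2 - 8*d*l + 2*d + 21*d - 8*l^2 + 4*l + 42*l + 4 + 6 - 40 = -2*d^2 + 23*d - 8*l^2 + l*(46 - 8*d) - 30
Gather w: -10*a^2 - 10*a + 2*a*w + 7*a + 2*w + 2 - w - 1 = -10*a^2 - 3*a + w*(2*a + 1) + 1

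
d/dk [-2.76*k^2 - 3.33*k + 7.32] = -5.52*k - 3.33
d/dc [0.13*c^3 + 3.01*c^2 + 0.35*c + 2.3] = 0.39*c^2 + 6.02*c + 0.35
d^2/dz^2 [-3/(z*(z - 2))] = 6*(-3*z^2 + 6*z - 4)/(z^3*(z^3 - 6*z^2 + 12*z - 8))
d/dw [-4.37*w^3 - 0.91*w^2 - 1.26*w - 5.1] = -13.11*w^2 - 1.82*w - 1.26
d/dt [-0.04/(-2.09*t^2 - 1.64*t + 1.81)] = (-0.1672*t - 0.0656)/(2.09*t^2 + 1.64*t - 1.81)^2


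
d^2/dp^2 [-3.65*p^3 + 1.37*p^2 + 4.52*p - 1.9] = 2.74 - 21.9*p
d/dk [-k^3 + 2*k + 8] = 2 - 3*k^2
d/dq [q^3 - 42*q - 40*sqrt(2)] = 3*q^2 - 42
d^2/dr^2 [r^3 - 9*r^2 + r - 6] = 6*r - 18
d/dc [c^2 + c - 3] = 2*c + 1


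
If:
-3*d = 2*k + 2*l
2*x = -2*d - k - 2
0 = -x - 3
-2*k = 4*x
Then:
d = -1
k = 6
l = -9/2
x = -3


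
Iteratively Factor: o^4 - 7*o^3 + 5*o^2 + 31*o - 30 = (o - 1)*(o^3 - 6*o^2 - o + 30) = (o - 1)*(o + 2)*(o^2 - 8*o + 15) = (o - 3)*(o - 1)*(o + 2)*(o - 5)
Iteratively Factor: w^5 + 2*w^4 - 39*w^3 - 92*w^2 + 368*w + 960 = (w - 5)*(w^4 + 7*w^3 - 4*w^2 - 112*w - 192) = (w - 5)*(w + 4)*(w^3 + 3*w^2 - 16*w - 48) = (w - 5)*(w - 4)*(w + 4)*(w^2 + 7*w + 12) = (w - 5)*(w - 4)*(w + 4)^2*(w + 3)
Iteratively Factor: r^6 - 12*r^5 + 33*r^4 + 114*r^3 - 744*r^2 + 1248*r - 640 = (r + 4)*(r^5 - 16*r^4 + 97*r^3 - 274*r^2 + 352*r - 160) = (r - 4)*(r + 4)*(r^4 - 12*r^3 + 49*r^2 - 78*r + 40) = (r - 4)^2*(r + 4)*(r^3 - 8*r^2 + 17*r - 10) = (r - 5)*(r - 4)^2*(r + 4)*(r^2 - 3*r + 2) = (r - 5)*(r - 4)^2*(r - 2)*(r + 4)*(r - 1)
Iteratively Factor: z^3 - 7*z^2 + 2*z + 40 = (z - 5)*(z^2 - 2*z - 8) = (z - 5)*(z - 4)*(z + 2)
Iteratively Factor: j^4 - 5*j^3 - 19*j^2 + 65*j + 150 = (j - 5)*(j^3 - 19*j - 30) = (j - 5)*(j + 2)*(j^2 - 2*j - 15) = (j - 5)^2*(j + 2)*(j + 3)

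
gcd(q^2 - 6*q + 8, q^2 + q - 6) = q - 2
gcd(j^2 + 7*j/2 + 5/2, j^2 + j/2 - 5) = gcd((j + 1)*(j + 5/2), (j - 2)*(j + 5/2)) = j + 5/2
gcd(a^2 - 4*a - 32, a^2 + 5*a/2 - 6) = a + 4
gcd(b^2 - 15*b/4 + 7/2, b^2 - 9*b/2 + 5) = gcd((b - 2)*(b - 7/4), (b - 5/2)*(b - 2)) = b - 2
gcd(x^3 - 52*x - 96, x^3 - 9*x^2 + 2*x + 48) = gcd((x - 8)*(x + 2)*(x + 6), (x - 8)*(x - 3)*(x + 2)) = x^2 - 6*x - 16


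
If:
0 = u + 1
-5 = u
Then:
No Solution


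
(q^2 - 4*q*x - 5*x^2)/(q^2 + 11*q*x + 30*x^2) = (q^2 - 4*q*x - 5*x^2)/(q^2 + 11*q*x + 30*x^2)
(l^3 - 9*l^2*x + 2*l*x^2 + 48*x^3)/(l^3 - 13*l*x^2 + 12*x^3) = (-l^2 + 6*l*x + 16*x^2)/(-l^2 - 3*l*x + 4*x^2)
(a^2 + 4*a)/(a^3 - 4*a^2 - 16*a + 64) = a/(a^2 - 8*a + 16)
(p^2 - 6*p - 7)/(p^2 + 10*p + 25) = (p^2 - 6*p - 7)/(p^2 + 10*p + 25)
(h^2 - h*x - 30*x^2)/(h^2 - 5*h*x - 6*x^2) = (h + 5*x)/(h + x)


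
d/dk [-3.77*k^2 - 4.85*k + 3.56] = -7.54*k - 4.85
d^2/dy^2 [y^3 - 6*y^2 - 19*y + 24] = 6*y - 12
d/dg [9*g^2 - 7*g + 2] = 18*g - 7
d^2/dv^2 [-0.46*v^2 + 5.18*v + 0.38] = -0.920000000000000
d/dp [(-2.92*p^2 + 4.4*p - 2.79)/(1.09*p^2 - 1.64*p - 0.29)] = (-0.00720000000000098*p^2 + 7.7758*p - 5.8516)/(1.1881*p^4 - 3.5752*p^3 + 2.0574*p^2 + 0.9512*p + 0.0841)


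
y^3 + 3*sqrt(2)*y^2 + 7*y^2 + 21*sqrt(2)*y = y*(y + 7)*(y + 3*sqrt(2))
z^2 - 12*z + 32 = (z - 8)*(z - 4)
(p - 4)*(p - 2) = p^2 - 6*p + 8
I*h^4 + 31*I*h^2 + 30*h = h*(h - 5*I)*(h + 6*I)*(I*h + 1)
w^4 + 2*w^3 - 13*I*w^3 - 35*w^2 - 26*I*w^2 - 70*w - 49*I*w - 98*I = (w + 2)*(w - 7*I)^2*(w + I)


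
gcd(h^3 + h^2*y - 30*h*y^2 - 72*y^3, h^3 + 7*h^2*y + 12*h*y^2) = h^2 + 7*h*y + 12*y^2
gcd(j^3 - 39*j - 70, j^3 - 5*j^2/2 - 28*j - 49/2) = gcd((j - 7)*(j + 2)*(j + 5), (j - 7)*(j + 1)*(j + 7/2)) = j - 7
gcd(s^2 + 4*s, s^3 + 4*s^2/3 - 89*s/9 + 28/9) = s + 4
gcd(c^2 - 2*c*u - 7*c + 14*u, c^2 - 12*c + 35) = c - 7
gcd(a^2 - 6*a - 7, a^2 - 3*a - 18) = 1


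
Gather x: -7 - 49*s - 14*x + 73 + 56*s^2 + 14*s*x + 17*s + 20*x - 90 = 56*s^2 - 32*s + x*(14*s + 6) - 24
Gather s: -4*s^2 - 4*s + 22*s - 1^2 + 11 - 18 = -4*s^2 + 18*s - 8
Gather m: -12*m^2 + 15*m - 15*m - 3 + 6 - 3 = -12*m^2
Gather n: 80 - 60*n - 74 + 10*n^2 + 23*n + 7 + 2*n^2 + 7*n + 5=12*n^2 - 30*n + 18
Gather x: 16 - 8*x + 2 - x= 18 - 9*x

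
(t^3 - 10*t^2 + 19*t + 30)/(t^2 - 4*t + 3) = (t^3 - 10*t^2 + 19*t + 30)/(t^2 - 4*t + 3)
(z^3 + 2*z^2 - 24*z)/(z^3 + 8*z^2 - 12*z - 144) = z/(z + 6)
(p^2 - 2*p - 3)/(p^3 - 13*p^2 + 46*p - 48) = (p + 1)/(p^2 - 10*p + 16)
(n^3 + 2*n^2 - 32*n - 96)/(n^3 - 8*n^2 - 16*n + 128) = (n^2 - 2*n - 24)/(n^2 - 12*n + 32)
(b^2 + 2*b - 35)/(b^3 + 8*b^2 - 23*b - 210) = 1/(b + 6)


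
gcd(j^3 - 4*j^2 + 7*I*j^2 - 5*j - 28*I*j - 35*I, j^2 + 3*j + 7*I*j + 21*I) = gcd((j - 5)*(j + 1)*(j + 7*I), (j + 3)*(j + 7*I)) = j + 7*I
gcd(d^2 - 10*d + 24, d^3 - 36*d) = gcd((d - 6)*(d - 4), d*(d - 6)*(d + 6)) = d - 6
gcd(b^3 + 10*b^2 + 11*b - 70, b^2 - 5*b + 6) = b - 2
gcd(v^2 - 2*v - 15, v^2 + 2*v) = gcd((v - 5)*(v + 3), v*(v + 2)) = 1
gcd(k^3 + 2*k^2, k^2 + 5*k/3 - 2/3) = k + 2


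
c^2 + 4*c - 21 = (c - 3)*(c + 7)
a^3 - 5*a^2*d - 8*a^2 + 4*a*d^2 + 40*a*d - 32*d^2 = (a - 8)*(a - 4*d)*(a - d)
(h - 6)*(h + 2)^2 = h^3 - 2*h^2 - 20*h - 24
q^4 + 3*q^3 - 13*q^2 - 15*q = q*(q - 3)*(q + 1)*(q + 5)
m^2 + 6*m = m*(m + 6)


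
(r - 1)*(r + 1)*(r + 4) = r^3 + 4*r^2 - r - 4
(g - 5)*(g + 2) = g^2 - 3*g - 10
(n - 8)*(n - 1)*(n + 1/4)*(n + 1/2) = n^4 - 33*n^3/4 + 11*n^2/8 + 39*n/8 + 1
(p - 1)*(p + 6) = p^2 + 5*p - 6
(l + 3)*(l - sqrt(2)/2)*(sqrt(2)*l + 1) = sqrt(2)*l^3 + 3*sqrt(2)*l^2 - sqrt(2)*l/2 - 3*sqrt(2)/2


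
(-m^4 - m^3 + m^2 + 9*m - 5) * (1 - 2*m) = 2*m^5 + m^4 - 3*m^3 - 17*m^2 + 19*m - 5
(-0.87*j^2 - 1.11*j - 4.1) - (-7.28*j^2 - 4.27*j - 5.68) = 6.41*j^2 + 3.16*j + 1.58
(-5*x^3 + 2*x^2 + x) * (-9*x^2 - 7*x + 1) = 45*x^5 + 17*x^4 - 28*x^3 - 5*x^2 + x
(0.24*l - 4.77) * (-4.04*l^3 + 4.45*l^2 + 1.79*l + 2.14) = -0.9696*l^4 + 20.3388*l^3 - 20.7969*l^2 - 8.0247*l - 10.2078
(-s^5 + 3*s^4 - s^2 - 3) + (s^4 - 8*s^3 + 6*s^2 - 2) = -s^5 + 4*s^4 - 8*s^3 + 5*s^2 - 5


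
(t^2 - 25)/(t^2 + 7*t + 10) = (t - 5)/(t + 2)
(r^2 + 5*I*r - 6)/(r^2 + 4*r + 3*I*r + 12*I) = (r + 2*I)/(r + 4)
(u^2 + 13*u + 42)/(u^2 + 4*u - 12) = (u + 7)/(u - 2)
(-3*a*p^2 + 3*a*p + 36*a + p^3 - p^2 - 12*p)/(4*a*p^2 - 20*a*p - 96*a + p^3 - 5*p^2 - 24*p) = (-3*a*p + 12*a + p^2 - 4*p)/(4*a*p - 32*a + p^2 - 8*p)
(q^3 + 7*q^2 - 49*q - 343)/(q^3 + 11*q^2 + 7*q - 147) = (q - 7)/(q - 3)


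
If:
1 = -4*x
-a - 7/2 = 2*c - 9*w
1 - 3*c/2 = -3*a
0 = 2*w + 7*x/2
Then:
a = -43/240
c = 37/120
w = 7/16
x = -1/4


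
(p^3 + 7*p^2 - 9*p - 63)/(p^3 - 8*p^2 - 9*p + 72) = (p + 7)/(p - 8)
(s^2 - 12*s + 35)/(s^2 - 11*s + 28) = (s - 5)/(s - 4)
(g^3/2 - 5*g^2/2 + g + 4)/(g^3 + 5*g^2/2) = (g^3 - 5*g^2 + 2*g + 8)/(g^2*(2*g + 5))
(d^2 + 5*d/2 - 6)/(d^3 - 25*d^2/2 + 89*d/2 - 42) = (d + 4)/(d^2 - 11*d + 28)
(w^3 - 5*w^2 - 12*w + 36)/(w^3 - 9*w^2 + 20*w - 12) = (w + 3)/(w - 1)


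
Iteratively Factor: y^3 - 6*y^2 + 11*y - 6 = (y - 1)*(y^2 - 5*y + 6) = (y - 3)*(y - 1)*(y - 2)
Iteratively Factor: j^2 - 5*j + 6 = (j - 2)*(j - 3)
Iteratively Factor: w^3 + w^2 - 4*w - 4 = (w - 2)*(w^2 + 3*w + 2) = (w - 2)*(w + 2)*(w + 1)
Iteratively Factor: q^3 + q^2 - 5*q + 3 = (q - 1)*(q^2 + 2*q - 3) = (q - 1)^2*(q + 3)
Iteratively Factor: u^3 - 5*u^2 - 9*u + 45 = (u - 3)*(u^2 - 2*u - 15) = (u - 5)*(u - 3)*(u + 3)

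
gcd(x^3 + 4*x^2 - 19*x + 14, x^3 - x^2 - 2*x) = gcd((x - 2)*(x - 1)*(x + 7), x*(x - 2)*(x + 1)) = x - 2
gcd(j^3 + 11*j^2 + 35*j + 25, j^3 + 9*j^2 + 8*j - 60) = j + 5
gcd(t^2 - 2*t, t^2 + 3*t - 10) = t - 2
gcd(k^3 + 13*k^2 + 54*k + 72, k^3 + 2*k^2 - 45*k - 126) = k^2 + 9*k + 18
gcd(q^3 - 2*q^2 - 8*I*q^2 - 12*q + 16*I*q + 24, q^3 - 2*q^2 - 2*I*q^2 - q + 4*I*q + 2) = q - 2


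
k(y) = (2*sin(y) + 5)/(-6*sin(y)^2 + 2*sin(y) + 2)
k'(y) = (12*sin(y)*cos(y) - 2*cos(y))*(2*sin(y) + 5)/(-6*sin(y)^2 + 2*sin(y) + 2)^2 + 2*cos(y)/(-6*sin(y)^2 + 2*sin(y) + 2) = (30*sin(y) - 3*cos(2*y))*cos(y)/(2*(-3*sin(y)^2 + sin(y) + 1)^2)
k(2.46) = 7.13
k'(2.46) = -36.80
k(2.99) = 2.45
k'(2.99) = -0.70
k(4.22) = -0.73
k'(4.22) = 1.20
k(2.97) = 2.47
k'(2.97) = -0.96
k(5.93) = 7.30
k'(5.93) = -68.15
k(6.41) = 2.44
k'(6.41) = 0.38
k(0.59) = 4.87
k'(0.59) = 16.39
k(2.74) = 3.10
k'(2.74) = -5.10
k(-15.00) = -2.01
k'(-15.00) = 8.98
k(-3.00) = 2.95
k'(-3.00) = 5.51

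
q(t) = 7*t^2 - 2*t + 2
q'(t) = 14*t - 2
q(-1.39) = 18.30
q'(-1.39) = -21.46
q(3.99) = 105.46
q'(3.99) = 53.86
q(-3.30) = 84.83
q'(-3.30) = -48.20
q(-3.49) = 94.24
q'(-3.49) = -50.86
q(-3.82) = 111.79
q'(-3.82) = -55.48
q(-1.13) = 13.20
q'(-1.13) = -17.82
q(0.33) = 2.10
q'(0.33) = 2.62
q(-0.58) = 5.51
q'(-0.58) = -10.12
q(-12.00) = 1034.00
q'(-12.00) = -170.00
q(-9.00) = 587.00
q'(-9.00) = -128.00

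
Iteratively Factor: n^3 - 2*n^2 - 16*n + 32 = (n + 4)*(n^2 - 6*n + 8) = (n - 2)*(n + 4)*(n - 4)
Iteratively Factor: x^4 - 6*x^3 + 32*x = (x + 2)*(x^3 - 8*x^2 + 16*x) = x*(x + 2)*(x^2 - 8*x + 16) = x*(x - 4)*(x + 2)*(x - 4)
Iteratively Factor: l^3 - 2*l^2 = (l)*(l^2 - 2*l) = l^2*(l - 2)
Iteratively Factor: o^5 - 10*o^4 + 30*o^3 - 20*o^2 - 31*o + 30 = (o - 2)*(o^4 - 8*o^3 + 14*o^2 + 8*o - 15) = (o - 5)*(o - 2)*(o^3 - 3*o^2 - o + 3) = (o - 5)*(o - 3)*(o - 2)*(o^2 - 1) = (o - 5)*(o - 3)*(o - 2)*(o - 1)*(o + 1)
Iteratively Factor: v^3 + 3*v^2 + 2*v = (v + 1)*(v^2 + 2*v) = (v + 1)*(v + 2)*(v)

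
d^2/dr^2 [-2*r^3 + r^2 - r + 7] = 2 - 12*r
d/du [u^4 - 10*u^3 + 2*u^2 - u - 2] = 4*u^3 - 30*u^2 + 4*u - 1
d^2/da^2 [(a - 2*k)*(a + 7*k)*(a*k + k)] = 2*k*(3*a + 5*k + 1)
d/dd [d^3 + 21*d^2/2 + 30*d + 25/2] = 3*d^2 + 21*d + 30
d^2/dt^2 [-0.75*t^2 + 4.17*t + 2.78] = -1.50000000000000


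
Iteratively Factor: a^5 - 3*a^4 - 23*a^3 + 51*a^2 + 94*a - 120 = (a - 1)*(a^4 - 2*a^3 - 25*a^2 + 26*a + 120) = (a - 1)*(a + 2)*(a^3 - 4*a^2 - 17*a + 60) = (a - 5)*(a - 1)*(a + 2)*(a^2 + a - 12) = (a - 5)*(a - 1)*(a + 2)*(a + 4)*(a - 3)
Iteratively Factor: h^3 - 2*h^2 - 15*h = (h + 3)*(h^2 - 5*h) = (h - 5)*(h + 3)*(h)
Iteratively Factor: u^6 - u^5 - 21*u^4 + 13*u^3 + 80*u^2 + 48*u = (u + 1)*(u^5 - 2*u^4 - 19*u^3 + 32*u^2 + 48*u) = (u + 1)^2*(u^4 - 3*u^3 - 16*u^2 + 48*u) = u*(u + 1)^2*(u^3 - 3*u^2 - 16*u + 48) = u*(u - 4)*(u + 1)^2*(u^2 + u - 12) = u*(u - 4)*(u + 1)^2*(u + 4)*(u - 3)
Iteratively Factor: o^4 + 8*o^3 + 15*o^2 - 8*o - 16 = (o + 1)*(o^3 + 7*o^2 + 8*o - 16) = (o + 1)*(o + 4)*(o^2 + 3*o - 4) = (o + 1)*(o + 4)^2*(o - 1)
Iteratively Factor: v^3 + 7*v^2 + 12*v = (v + 3)*(v^2 + 4*v) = v*(v + 3)*(v + 4)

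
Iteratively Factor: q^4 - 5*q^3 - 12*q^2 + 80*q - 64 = (q - 4)*(q^3 - q^2 - 16*q + 16) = (q - 4)*(q + 4)*(q^2 - 5*q + 4) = (q - 4)^2*(q + 4)*(q - 1)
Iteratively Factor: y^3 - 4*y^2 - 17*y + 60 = (y - 3)*(y^2 - y - 20) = (y - 3)*(y + 4)*(y - 5)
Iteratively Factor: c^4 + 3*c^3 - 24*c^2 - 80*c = (c)*(c^3 + 3*c^2 - 24*c - 80) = c*(c - 5)*(c^2 + 8*c + 16) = c*(c - 5)*(c + 4)*(c + 4)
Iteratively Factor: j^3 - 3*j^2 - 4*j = (j + 1)*(j^2 - 4*j) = (j - 4)*(j + 1)*(j)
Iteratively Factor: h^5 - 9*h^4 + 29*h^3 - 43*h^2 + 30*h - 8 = (h - 4)*(h^4 - 5*h^3 + 9*h^2 - 7*h + 2) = (h - 4)*(h - 1)*(h^3 - 4*h^2 + 5*h - 2) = (h - 4)*(h - 1)^2*(h^2 - 3*h + 2) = (h - 4)*(h - 2)*(h - 1)^2*(h - 1)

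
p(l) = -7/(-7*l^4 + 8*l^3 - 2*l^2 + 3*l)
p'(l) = -7*(28*l^3 - 24*l^2 + 4*l - 3)/(-7*l^4 + 8*l^3 - 2*l^2 + 3*l)^2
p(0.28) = -8.58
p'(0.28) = 33.10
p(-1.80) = 0.05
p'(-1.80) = 0.10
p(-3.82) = 0.00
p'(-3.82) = 0.00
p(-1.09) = 0.27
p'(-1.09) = 0.75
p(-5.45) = 0.00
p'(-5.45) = 0.00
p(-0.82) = 0.62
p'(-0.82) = 2.05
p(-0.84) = 0.58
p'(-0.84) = 1.89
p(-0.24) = 7.22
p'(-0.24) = 42.71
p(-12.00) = 0.00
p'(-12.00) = 0.00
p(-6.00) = 0.00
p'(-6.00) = 0.00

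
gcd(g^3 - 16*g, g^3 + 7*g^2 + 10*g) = g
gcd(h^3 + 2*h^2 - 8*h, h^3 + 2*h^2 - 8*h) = h^3 + 2*h^2 - 8*h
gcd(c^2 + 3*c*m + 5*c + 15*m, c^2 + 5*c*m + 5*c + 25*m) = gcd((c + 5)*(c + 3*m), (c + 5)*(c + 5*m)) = c + 5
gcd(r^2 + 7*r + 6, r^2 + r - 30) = r + 6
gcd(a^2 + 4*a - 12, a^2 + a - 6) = a - 2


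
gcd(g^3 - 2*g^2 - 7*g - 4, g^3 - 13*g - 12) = g^2 - 3*g - 4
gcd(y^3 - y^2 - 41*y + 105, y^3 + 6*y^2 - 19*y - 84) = y + 7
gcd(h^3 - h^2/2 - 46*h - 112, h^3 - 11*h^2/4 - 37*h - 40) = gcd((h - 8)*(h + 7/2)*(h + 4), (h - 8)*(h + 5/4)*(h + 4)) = h^2 - 4*h - 32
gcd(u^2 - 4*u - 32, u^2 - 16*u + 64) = u - 8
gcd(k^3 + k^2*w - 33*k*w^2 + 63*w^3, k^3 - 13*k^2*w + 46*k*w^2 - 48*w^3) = -k + 3*w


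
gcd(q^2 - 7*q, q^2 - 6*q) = q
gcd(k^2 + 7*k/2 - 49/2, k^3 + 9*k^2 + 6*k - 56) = k + 7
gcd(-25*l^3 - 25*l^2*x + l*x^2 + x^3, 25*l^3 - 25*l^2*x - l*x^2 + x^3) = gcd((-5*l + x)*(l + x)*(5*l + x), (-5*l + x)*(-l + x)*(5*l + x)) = -25*l^2 + x^2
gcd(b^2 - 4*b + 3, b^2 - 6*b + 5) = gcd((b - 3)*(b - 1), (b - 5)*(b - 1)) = b - 1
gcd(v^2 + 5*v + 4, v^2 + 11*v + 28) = v + 4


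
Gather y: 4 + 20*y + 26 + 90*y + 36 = 110*y + 66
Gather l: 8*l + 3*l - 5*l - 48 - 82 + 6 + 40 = 6*l - 84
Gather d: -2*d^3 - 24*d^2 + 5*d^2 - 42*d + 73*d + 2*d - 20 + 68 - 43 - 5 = -2*d^3 - 19*d^2 + 33*d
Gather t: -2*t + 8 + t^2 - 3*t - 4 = t^2 - 5*t + 4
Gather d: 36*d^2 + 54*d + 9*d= 36*d^2 + 63*d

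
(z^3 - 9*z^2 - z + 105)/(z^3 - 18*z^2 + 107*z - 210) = (z + 3)/(z - 6)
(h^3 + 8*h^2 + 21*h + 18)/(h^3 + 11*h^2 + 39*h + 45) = (h + 2)/(h + 5)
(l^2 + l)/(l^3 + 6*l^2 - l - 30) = l*(l + 1)/(l^3 + 6*l^2 - l - 30)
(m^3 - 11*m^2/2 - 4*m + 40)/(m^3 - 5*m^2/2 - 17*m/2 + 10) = (m - 4)/(m - 1)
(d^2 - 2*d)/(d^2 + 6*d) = (d - 2)/(d + 6)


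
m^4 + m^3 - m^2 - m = m*(m - 1)*(m + 1)^2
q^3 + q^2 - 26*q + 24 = (q - 4)*(q - 1)*(q + 6)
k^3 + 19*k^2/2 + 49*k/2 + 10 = (k + 1/2)*(k + 4)*(k + 5)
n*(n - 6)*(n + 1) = n^3 - 5*n^2 - 6*n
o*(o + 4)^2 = o^3 + 8*o^2 + 16*o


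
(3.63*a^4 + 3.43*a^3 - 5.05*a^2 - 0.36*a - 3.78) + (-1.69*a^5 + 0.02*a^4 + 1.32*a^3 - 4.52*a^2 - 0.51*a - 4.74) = -1.69*a^5 + 3.65*a^4 + 4.75*a^3 - 9.57*a^2 - 0.87*a - 8.52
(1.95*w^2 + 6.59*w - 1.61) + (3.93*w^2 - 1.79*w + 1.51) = 5.88*w^2 + 4.8*w - 0.1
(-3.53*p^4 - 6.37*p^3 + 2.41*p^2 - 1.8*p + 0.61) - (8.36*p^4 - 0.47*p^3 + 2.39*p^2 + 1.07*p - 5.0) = -11.89*p^4 - 5.9*p^3 + 0.02*p^2 - 2.87*p + 5.61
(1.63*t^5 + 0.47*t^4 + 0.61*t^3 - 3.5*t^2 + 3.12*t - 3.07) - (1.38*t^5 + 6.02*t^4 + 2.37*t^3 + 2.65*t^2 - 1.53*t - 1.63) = 0.25*t^5 - 5.55*t^4 - 1.76*t^3 - 6.15*t^2 + 4.65*t - 1.44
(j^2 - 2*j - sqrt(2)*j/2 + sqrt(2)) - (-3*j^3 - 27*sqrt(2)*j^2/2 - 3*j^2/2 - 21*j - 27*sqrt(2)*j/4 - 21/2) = 3*j^3 + 5*j^2/2 + 27*sqrt(2)*j^2/2 + 25*sqrt(2)*j/4 + 19*j + sqrt(2) + 21/2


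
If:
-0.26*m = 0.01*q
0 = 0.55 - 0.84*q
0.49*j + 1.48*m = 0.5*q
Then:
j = 0.74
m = -0.03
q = 0.65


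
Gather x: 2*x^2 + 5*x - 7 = 2*x^2 + 5*x - 7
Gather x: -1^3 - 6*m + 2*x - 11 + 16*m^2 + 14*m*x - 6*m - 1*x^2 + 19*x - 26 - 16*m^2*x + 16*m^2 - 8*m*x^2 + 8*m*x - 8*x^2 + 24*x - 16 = 32*m^2 - 12*m + x^2*(-8*m - 9) + x*(-16*m^2 + 22*m + 45) - 54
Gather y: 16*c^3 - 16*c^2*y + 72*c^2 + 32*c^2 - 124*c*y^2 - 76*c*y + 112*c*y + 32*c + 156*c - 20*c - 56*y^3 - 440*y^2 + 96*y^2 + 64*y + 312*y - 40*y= 16*c^3 + 104*c^2 + 168*c - 56*y^3 + y^2*(-124*c - 344) + y*(-16*c^2 + 36*c + 336)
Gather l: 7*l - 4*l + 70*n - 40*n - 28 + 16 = 3*l + 30*n - 12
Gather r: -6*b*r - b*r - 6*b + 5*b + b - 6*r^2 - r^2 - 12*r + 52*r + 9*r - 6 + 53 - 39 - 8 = -7*r^2 + r*(49 - 7*b)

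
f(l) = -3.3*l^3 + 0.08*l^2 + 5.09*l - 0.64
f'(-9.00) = -798.25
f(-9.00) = 2365.73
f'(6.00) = -350.35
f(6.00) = -680.02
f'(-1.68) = -23.12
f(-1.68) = 6.68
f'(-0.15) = 4.84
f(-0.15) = -1.39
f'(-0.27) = 4.33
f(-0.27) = -1.94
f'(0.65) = 1.01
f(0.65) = 1.80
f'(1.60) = -20.00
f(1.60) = -5.81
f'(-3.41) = -110.57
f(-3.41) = 113.78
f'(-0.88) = -2.72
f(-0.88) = -2.81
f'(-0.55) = 2.01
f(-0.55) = -2.87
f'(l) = -9.9*l^2 + 0.16*l + 5.09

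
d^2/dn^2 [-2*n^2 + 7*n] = -4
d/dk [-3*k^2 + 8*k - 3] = 8 - 6*k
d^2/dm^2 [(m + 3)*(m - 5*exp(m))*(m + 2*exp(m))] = -3*m^2*exp(m) - 40*m*exp(2*m) - 21*m*exp(m) + 6*m - 160*exp(2*m) - 24*exp(m) + 6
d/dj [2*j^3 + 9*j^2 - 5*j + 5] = 6*j^2 + 18*j - 5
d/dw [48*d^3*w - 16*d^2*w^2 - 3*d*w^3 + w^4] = 48*d^3 - 32*d^2*w - 9*d*w^2 + 4*w^3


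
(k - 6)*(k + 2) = k^2 - 4*k - 12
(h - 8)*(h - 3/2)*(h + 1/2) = h^3 - 9*h^2 + 29*h/4 + 6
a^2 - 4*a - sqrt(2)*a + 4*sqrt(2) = (a - 4)*(a - sqrt(2))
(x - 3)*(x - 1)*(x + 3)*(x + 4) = x^4 + 3*x^3 - 13*x^2 - 27*x + 36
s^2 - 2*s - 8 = (s - 4)*(s + 2)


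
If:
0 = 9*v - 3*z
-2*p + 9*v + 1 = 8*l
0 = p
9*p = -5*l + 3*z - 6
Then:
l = 7/3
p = 0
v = 53/27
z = 53/9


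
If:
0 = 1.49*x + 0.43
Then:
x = -0.29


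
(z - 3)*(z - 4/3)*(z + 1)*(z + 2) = z^4 - 4*z^3/3 - 7*z^2 + 10*z/3 + 8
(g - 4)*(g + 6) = g^2 + 2*g - 24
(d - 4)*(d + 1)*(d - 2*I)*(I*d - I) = I*d^4 + 2*d^3 - 4*I*d^3 - 8*d^2 - I*d^2 - 2*d + 4*I*d + 8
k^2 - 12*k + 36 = (k - 6)^2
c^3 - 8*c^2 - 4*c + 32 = (c - 8)*(c - 2)*(c + 2)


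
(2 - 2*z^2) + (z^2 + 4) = 6 - z^2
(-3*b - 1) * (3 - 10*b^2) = 30*b^3 + 10*b^2 - 9*b - 3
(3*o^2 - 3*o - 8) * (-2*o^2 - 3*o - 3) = -6*o^4 - 3*o^3 + 16*o^2 + 33*o + 24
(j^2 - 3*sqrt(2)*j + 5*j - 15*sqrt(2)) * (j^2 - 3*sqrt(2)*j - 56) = j^4 - 6*sqrt(2)*j^3 + 5*j^3 - 30*sqrt(2)*j^2 - 38*j^2 - 190*j + 168*sqrt(2)*j + 840*sqrt(2)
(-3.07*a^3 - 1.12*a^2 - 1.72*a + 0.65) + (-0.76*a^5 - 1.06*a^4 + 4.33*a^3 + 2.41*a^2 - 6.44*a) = -0.76*a^5 - 1.06*a^4 + 1.26*a^3 + 1.29*a^2 - 8.16*a + 0.65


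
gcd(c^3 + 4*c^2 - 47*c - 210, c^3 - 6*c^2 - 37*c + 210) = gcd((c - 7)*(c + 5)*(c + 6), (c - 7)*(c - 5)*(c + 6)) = c^2 - c - 42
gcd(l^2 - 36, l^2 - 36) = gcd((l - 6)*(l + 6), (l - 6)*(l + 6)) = l^2 - 36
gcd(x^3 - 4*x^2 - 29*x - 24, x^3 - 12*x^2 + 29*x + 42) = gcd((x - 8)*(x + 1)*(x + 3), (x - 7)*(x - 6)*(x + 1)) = x + 1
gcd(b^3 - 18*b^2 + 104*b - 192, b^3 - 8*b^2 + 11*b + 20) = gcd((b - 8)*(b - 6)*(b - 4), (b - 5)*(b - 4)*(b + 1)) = b - 4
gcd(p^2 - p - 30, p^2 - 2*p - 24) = p - 6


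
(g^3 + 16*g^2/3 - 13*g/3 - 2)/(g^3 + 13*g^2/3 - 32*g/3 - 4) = (g - 1)/(g - 2)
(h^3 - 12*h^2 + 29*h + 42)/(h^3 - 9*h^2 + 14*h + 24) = (h - 7)/(h - 4)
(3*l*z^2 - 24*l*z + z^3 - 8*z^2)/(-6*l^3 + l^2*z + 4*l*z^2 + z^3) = z*(z - 8)/(-2*l^2 + l*z + z^2)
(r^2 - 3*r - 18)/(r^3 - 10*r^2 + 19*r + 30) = (r + 3)/(r^2 - 4*r - 5)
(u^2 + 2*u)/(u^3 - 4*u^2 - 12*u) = 1/(u - 6)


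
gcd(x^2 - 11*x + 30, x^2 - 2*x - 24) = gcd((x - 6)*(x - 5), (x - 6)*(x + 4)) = x - 6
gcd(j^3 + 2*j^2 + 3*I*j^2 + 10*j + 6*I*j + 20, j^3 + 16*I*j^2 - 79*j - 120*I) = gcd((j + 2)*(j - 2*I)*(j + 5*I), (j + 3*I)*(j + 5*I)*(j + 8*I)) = j + 5*I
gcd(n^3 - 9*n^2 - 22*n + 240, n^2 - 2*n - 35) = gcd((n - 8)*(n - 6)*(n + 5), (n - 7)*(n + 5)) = n + 5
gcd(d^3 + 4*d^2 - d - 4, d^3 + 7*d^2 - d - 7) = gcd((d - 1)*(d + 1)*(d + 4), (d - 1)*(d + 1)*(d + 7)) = d^2 - 1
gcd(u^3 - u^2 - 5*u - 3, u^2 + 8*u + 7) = u + 1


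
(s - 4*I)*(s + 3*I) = s^2 - I*s + 12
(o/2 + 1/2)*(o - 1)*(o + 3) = o^3/2 + 3*o^2/2 - o/2 - 3/2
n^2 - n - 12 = (n - 4)*(n + 3)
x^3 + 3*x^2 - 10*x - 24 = (x - 3)*(x + 2)*(x + 4)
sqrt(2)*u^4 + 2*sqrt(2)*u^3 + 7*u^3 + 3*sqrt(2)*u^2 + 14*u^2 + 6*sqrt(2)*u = u*(u + 2)*(u + 3*sqrt(2))*(sqrt(2)*u + 1)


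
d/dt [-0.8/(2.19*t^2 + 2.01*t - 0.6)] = (3.504*t + 1.608)/(2.19*t^2 + 2.01*t - 0.6)^2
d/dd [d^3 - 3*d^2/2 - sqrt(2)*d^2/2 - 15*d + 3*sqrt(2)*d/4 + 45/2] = 3*d^2 - 3*d - sqrt(2)*d - 15 + 3*sqrt(2)/4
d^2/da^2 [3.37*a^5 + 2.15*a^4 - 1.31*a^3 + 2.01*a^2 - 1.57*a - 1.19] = 67.4*a^3 + 25.8*a^2 - 7.86*a + 4.02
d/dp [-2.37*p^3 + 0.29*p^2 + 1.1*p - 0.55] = -7.11*p^2 + 0.58*p + 1.1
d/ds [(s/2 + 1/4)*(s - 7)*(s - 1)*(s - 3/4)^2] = 5*s^4/2 - 18*s^3 + 711*s^2/32 - 167*s/32 - 57/32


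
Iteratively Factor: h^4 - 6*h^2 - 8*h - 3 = (h + 1)*(h^3 - h^2 - 5*h - 3) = (h + 1)^2*(h^2 - 2*h - 3) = (h - 3)*(h + 1)^2*(h + 1)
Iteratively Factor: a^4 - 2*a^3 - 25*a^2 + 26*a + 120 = (a + 2)*(a^3 - 4*a^2 - 17*a + 60) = (a - 3)*(a + 2)*(a^2 - a - 20) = (a - 5)*(a - 3)*(a + 2)*(a + 4)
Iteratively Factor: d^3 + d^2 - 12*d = (d + 4)*(d^2 - 3*d) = d*(d + 4)*(d - 3)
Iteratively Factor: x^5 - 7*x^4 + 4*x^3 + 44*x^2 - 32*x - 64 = (x - 4)*(x^4 - 3*x^3 - 8*x^2 + 12*x + 16) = (x - 4)*(x - 2)*(x^3 - x^2 - 10*x - 8) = (x - 4)*(x - 2)*(x + 1)*(x^2 - 2*x - 8) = (x - 4)^2*(x - 2)*(x + 1)*(x + 2)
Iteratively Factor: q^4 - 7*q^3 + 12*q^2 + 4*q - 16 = (q + 1)*(q^3 - 8*q^2 + 20*q - 16) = (q - 2)*(q + 1)*(q^2 - 6*q + 8) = (q - 2)^2*(q + 1)*(q - 4)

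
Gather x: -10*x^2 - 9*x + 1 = -10*x^2 - 9*x + 1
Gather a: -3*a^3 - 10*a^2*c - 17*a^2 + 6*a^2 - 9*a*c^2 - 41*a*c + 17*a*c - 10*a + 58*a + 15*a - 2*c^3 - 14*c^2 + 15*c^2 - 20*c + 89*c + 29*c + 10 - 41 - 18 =-3*a^3 + a^2*(-10*c - 11) + a*(-9*c^2 - 24*c + 63) - 2*c^3 + c^2 + 98*c - 49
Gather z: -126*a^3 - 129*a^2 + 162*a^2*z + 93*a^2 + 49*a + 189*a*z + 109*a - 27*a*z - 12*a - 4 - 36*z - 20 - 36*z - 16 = -126*a^3 - 36*a^2 + 146*a + z*(162*a^2 + 162*a - 72) - 40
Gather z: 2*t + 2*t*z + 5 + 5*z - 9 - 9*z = 2*t + z*(2*t - 4) - 4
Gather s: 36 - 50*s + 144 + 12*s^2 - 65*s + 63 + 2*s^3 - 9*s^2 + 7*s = 2*s^3 + 3*s^2 - 108*s + 243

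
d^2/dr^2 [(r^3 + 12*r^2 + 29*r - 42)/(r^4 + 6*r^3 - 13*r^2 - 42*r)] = 2*(r^6 + 15*r^5 - 33*r^4 + 77*r^3 + 90*r^2 - 108*r - 216)/(r^3*(r^6 - 3*r^5 - 15*r^4 + 35*r^3 + 90*r^2 - 108*r - 216))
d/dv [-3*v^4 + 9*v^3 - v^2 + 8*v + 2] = -12*v^3 + 27*v^2 - 2*v + 8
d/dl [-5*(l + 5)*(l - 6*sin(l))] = -5*l + 5*(l + 5)*(6*cos(l) - 1) + 30*sin(l)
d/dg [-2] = 0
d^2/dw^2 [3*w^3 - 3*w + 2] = 18*w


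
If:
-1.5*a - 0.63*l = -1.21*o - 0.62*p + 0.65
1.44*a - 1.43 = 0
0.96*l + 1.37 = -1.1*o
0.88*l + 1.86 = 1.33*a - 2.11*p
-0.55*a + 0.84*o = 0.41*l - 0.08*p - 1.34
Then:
No Solution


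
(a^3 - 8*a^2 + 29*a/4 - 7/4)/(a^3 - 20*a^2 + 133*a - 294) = (a^2 - a + 1/4)/(a^2 - 13*a + 42)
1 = 1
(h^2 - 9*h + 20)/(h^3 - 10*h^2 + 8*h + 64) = (h - 5)/(h^2 - 6*h - 16)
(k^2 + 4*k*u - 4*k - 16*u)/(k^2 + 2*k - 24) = (k + 4*u)/(k + 6)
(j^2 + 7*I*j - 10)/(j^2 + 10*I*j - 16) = (j + 5*I)/(j + 8*I)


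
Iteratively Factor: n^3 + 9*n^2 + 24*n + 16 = (n + 4)*(n^2 + 5*n + 4) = (n + 1)*(n + 4)*(n + 4)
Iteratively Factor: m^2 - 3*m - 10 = (m - 5)*(m + 2)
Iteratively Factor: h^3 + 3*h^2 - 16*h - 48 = (h - 4)*(h^2 + 7*h + 12) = (h - 4)*(h + 3)*(h + 4)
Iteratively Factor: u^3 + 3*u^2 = (u)*(u^2 + 3*u) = u*(u + 3)*(u)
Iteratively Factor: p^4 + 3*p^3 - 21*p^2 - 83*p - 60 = (p - 5)*(p^3 + 8*p^2 + 19*p + 12) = (p - 5)*(p + 1)*(p^2 + 7*p + 12) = (p - 5)*(p + 1)*(p + 4)*(p + 3)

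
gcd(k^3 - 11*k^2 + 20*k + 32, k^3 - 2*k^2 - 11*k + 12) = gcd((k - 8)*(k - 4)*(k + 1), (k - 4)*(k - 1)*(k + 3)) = k - 4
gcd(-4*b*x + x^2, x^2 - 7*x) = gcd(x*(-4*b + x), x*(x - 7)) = x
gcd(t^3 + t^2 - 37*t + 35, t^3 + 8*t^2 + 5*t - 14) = t^2 + 6*t - 7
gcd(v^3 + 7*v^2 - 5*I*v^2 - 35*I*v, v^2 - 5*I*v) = v^2 - 5*I*v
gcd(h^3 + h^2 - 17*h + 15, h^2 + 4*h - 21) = h - 3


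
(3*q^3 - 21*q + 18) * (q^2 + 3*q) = 3*q^5 + 9*q^4 - 21*q^3 - 45*q^2 + 54*q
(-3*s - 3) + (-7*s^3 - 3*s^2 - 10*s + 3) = -7*s^3 - 3*s^2 - 13*s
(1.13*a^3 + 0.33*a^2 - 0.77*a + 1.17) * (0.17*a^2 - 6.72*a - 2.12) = 0.1921*a^5 - 7.5375*a^4 - 4.7441*a^3 + 4.6737*a^2 - 6.23*a - 2.4804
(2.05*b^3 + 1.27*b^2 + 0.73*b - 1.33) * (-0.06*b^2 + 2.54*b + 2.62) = -0.123*b^5 + 5.1308*b^4 + 8.553*b^3 + 5.2614*b^2 - 1.4656*b - 3.4846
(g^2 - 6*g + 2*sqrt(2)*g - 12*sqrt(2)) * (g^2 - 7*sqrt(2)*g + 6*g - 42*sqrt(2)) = g^4 - 5*sqrt(2)*g^3 - 64*g^2 + 180*sqrt(2)*g + 1008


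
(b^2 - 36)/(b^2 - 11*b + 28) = (b^2 - 36)/(b^2 - 11*b + 28)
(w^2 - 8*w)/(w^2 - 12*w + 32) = w/(w - 4)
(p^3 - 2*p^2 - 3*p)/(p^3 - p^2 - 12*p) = (-p^2 + 2*p + 3)/(-p^2 + p + 12)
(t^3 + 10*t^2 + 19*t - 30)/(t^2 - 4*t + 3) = (t^2 + 11*t + 30)/(t - 3)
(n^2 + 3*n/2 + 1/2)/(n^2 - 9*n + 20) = (2*n^2 + 3*n + 1)/(2*(n^2 - 9*n + 20))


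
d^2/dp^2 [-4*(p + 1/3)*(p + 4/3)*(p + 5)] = -24*p - 160/3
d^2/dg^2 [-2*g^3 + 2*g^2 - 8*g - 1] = 4 - 12*g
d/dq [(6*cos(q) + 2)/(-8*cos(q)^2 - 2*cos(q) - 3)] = 2*(-24*cos(q)^2 - 16*cos(q) + 7)*sin(q)/(-8*sin(q)^2 + 2*cos(q) + 11)^2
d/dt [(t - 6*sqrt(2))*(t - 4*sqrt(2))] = 2*t - 10*sqrt(2)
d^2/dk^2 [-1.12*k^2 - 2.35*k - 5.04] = -2.24000000000000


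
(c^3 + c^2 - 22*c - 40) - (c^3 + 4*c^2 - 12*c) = -3*c^2 - 10*c - 40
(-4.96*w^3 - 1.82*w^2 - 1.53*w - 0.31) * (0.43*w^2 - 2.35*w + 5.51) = -2.1328*w^5 + 10.8734*w^4 - 23.7105*w^3 - 6.566*w^2 - 7.7018*w - 1.7081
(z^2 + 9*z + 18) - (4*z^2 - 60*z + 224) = -3*z^2 + 69*z - 206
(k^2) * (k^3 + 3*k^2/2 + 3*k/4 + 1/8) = k^5 + 3*k^4/2 + 3*k^3/4 + k^2/8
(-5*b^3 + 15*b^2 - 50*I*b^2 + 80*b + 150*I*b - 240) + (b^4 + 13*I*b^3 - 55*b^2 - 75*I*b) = b^4 - 5*b^3 + 13*I*b^3 - 40*b^2 - 50*I*b^2 + 80*b + 75*I*b - 240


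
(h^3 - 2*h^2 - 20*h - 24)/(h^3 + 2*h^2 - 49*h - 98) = (h^2 - 4*h - 12)/(h^2 - 49)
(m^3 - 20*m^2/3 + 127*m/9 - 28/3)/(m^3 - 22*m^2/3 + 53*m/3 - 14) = (m - 4/3)/(m - 2)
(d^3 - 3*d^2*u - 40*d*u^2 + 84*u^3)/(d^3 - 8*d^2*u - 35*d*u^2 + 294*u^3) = (-d + 2*u)/(-d + 7*u)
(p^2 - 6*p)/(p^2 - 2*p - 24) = p/(p + 4)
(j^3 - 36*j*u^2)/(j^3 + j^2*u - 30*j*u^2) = (-j + 6*u)/(-j + 5*u)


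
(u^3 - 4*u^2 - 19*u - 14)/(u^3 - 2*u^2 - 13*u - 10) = (u - 7)/(u - 5)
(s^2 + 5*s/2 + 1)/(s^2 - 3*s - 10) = (s + 1/2)/(s - 5)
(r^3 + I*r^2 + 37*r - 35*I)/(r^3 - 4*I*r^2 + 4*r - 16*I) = (r^3 + I*r^2 + 37*r - 35*I)/(r^3 - 4*I*r^2 + 4*r - 16*I)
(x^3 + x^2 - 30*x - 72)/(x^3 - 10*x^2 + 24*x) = (x^2 + 7*x + 12)/(x*(x - 4))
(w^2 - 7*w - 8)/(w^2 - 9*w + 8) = (w + 1)/(w - 1)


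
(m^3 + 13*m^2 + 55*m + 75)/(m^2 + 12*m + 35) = (m^2 + 8*m + 15)/(m + 7)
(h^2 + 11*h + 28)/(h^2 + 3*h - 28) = (h + 4)/(h - 4)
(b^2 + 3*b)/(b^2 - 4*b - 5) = b*(b + 3)/(b^2 - 4*b - 5)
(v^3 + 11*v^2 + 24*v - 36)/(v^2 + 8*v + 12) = (v^2 + 5*v - 6)/(v + 2)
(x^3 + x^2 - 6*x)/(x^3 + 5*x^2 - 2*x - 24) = x/(x + 4)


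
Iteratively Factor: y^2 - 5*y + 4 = (y - 1)*(y - 4)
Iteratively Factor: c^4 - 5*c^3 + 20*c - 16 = (c + 2)*(c^3 - 7*c^2 + 14*c - 8) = (c - 1)*(c + 2)*(c^2 - 6*c + 8) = (c - 2)*(c - 1)*(c + 2)*(c - 4)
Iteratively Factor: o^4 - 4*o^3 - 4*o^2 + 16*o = (o + 2)*(o^3 - 6*o^2 + 8*o) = o*(o + 2)*(o^2 - 6*o + 8) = o*(o - 4)*(o + 2)*(o - 2)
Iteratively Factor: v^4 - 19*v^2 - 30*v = (v + 3)*(v^3 - 3*v^2 - 10*v) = (v + 2)*(v + 3)*(v^2 - 5*v) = (v - 5)*(v + 2)*(v + 3)*(v)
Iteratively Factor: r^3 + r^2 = (r)*(r^2 + r) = r^2*(r + 1)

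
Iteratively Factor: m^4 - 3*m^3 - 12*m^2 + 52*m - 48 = (m - 2)*(m^3 - m^2 - 14*m + 24) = (m - 2)*(m + 4)*(m^2 - 5*m + 6) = (m - 2)^2*(m + 4)*(m - 3)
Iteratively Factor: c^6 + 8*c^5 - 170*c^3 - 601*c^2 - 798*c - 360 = (c + 3)*(c^5 + 5*c^4 - 15*c^3 - 125*c^2 - 226*c - 120) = (c - 5)*(c + 3)*(c^4 + 10*c^3 + 35*c^2 + 50*c + 24) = (c - 5)*(c + 1)*(c + 3)*(c^3 + 9*c^2 + 26*c + 24) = (c - 5)*(c + 1)*(c + 3)*(c + 4)*(c^2 + 5*c + 6) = (c - 5)*(c + 1)*(c + 3)^2*(c + 4)*(c + 2)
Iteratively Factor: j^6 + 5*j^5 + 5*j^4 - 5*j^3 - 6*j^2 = (j)*(j^5 + 5*j^4 + 5*j^3 - 5*j^2 - 6*j) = j*(j + 1)*(j^4 + 4*j^3 + j^2 - 6*j) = j^2*(j + 1)*(j^3 + 4*j^2 + j - 6) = j^2*(j + 1)*(j + 3)*(j^2 + j - 2) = j^2*(j + 1)*(j + 2)*(j + 3)*(j - 1)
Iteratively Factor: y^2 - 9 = (y + 3)*(y - 3)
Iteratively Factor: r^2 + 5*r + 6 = (r + 3)*(r + 2)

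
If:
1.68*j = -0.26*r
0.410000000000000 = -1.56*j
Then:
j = -0.26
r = 1.70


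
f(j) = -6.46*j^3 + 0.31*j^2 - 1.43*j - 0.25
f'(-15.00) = -4371.23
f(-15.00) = 21893.45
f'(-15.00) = -4371.23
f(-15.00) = 21893.45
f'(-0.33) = -3.75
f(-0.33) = 0.49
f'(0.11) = -1.60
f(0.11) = -0.41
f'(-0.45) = -5.63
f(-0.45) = 1.04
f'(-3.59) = -253.43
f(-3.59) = 307.77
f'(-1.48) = -44.80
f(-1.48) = 23.49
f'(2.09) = -84.79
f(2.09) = -60.86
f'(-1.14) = -27.32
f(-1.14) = 11.35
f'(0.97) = -19.06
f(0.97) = -7.24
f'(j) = -19.38*j^2 + 0.62*j - 1.43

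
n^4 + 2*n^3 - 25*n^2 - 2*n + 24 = (n - 4)*(n - 1)*(n + 1)*(n + 6)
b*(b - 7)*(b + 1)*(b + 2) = b^4 - 4*b^3 - 19*b^2 - 14*b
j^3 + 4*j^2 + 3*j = j*(j + 1)*(j + 3)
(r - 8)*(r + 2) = r^2 - 6*r - 16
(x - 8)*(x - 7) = x^2 - 15*x + 56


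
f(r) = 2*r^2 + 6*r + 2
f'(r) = 4*r + 6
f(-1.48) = -2.50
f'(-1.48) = 0.08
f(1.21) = 12.19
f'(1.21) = 10.84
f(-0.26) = 0.58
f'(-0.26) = 4.96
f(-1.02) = -2.04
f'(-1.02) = 1.92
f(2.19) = 24.73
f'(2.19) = 14.76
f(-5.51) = 29.66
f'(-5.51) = -16.04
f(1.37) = 13.97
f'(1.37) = 11.48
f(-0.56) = -0.73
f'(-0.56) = 3.76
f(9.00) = 218.00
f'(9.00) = 42.00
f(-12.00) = 218.00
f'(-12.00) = -42.00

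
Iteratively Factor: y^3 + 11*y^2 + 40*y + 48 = (y + 4)*(y^2 + 7*y + 12) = (y + 4)^2*(y + 3)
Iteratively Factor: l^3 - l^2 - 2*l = (l - 2)*(l^2 + l) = (l - 2)*(l + 1)*(l)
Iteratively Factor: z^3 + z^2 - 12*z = (z - 3)*(z^2 + 4*z) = (z - 3)*(z + 4)*(z)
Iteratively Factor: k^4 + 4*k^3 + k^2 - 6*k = (k + 2)*(k^3 + 2*k^2 - 3*k) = (k + 2)*(k + 3)*(k^2 - k) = k*(k + 2)*(k + 3)*(k - 1)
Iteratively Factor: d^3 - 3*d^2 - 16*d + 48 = (d - 3)*(d^2 - 16) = (d - 3)*(d + 4)*(d - 4)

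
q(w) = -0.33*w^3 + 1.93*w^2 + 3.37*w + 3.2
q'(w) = -0.99*w^2 + 3.86*w + 3.37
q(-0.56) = 1.98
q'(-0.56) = 0.90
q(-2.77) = 15.69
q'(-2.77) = -14.92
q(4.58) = 27.42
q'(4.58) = 0.28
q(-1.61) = 4.15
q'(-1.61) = -5.41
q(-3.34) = 25.77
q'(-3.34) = -20.57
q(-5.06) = 78.32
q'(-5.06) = -41.51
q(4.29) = 27.12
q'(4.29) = 1.71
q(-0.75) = 1.90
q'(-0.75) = -0.08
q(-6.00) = 123.74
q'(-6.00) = -55.43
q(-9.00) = 369.77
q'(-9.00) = -111.56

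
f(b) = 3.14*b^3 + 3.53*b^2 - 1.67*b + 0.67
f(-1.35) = 1.63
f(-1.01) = 2.72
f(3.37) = 155.31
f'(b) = 9.42*b^2 + 7.06*b - 1.67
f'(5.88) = 365.53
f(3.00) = 112.21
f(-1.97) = -6.35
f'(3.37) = 129.10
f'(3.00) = 104.29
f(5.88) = 751.25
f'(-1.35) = 5.97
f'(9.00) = 824.89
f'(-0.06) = -2.06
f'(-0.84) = -0.95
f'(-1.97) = 20.98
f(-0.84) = 2.70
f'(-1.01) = 0.81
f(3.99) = 249.66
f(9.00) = 2560.63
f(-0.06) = 0.78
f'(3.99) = 176.47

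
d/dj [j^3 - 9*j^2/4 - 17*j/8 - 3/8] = 3*j^2 - 9*j/2 - 17/8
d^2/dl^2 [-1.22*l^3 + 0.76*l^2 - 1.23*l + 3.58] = 1.52 - 7.32*l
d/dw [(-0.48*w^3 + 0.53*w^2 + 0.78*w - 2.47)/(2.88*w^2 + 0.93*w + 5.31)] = (-1.3824*w^4 - 0.8928*w^3 - 9.3999*w^2 + 19.8558*w + 6.4389)/(8.2944*w^4 + 5.3568*w^3 + 31.4505*w^2 + 9.8766*w + 28.1961)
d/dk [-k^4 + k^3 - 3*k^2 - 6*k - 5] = -4*k^3 + 3*k^2 - 6*k - 6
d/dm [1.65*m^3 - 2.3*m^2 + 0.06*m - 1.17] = 4.95*m^2 - 4.6*m + 0.06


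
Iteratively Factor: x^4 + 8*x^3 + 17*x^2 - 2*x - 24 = (x + 2)*(x^3 + 6*x^2 + 5*x - 12) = (x - 1)*(x + 2)*(x^2 + 7*x + 12) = (x - 1)*(x + 2)*(x + 3)*(x + 4)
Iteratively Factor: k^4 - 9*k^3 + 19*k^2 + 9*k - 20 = (k - 1)*(k^3 - 8*k^2 + 11*k + 20) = (k - 1)*(k + 1)*(k^2 - 9*k + 20) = (k - 4)*(k - 1)*(k + 1)*(k - 5)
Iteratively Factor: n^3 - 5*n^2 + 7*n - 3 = (n - 1)*(n^2 - 4*n + 3) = (n - 3)*(n - 1)*(n - 1)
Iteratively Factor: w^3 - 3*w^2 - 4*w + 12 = (w + 2)*(w^2 - 5*w + 6) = (w - 2)*(w + 2)*(w - 3)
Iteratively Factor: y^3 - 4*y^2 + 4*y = (y)*(y^2 - 4*y + 4) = y*(y - 2)*(y - 2)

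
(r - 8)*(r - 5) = r^2 - 13*r + 40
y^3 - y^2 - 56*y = y*(y - 8)*(y + 7)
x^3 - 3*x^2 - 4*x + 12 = (x - 3)*(x - 2)*(x + 2)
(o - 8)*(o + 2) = o^2 - 6*o - 16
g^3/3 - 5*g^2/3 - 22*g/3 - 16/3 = (g/3 + 1/3)*(g - 8)*(g + 2)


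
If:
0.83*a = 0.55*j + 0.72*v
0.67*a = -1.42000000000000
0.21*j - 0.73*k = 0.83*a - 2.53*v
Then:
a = -2.12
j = -1.30909090909091*v - 3.19837177747626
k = 3.08916562889166*v + 1.48965260868757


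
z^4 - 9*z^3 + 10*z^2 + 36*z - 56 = (z - 7)*(z - 2)^2*(z + 2)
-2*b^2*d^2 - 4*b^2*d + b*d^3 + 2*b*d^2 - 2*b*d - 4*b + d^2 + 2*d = (-2*b + d)*(d + 2)*(b*d + 1)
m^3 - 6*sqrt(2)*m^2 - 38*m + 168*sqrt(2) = (m - 7*sqrt(2))*(m - 3*sqrt(2))*(m + 4*sqrt(2))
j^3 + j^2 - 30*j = j*(j - 5)*(j + 6)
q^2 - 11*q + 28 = (q - 7)*(q - 4)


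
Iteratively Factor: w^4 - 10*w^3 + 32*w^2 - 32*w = (w - 4)*(w^3 - 6*w^2 + 8*w) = (w - 4)^2*(w^2 - 2*w) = w*(w - 4)^2*(w - 2)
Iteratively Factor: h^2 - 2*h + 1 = (h - 1)*(h - 1)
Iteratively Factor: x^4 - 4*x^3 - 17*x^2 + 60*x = (x + 4)*(x^3 - 8*x^2 + 15*x) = (x - 5)*(x + 4)*(x^2 - 3*x) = (x - 5)*(x - 3)*(x + 4)*(x)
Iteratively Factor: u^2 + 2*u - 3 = (u - 1)*(u + 3)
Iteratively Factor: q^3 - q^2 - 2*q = (q + 1)*(q^2 - 2*q) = q*(q + 1)*(q - 2)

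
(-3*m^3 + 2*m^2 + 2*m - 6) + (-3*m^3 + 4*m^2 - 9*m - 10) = -6*m^3 + 6*m^2 - 7*m - 16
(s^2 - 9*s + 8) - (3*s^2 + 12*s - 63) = -2*s^2 - 21*s + 71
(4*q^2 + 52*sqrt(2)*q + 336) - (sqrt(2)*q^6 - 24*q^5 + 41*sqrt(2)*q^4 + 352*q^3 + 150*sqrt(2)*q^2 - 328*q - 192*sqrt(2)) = -sqrt(2)*q^6 + 24*q^5 - 41*sqrt(2)*q^4 - 352*q^3 - 150*sqrt(2)*q^2 + 4*q^2 + 52*sqrt(2)*q + 328*q + 192*sqrt(2) + 336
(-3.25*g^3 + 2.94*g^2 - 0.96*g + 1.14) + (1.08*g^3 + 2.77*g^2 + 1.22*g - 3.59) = -2.17*g^3 + 5.71*g^2 + 0.26*g - 2.45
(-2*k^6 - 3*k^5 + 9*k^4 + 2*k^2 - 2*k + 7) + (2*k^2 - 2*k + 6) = -2*k^6 - 3*k^5 + 9*k^4 + 4*k^2 - 4*k + 13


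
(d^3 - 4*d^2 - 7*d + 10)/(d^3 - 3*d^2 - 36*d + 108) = (d^3 - 4*d^2 - 7*d + 10)/(d^3 - 3*d^2 - 36*d + 108)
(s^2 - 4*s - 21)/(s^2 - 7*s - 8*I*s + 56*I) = (s + 3)/(s - 8*I)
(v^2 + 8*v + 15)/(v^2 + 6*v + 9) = (v + 5)/(v + 3)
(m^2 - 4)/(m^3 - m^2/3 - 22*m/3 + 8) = 3*(m + 2)/(3*m^2 + 5*m - 12)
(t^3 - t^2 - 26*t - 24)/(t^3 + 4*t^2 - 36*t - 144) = (t + 1)/(t + 6)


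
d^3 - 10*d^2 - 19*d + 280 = (d - 8)*(d - 7)*(d + 5)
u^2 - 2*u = u*(u - 2)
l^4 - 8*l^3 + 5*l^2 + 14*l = l*(l - 7)*(l - 2)*(l + 1)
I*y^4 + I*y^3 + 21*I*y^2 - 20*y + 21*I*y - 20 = (y - 5*I)*(y + I)*(y + 4*I)*(I*y + I)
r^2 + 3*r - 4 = (r - 1)*(r + 4)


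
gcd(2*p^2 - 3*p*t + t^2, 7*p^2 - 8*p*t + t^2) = p - t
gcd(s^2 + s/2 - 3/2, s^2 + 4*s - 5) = s - 1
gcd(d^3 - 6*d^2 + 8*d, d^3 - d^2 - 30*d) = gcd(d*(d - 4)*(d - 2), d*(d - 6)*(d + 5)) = d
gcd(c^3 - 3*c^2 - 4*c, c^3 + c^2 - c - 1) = c + 1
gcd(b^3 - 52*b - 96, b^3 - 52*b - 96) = b^3 - 52*b - 96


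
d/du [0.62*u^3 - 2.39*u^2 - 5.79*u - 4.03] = 1.86*u^2 - 4.78*u - 5.79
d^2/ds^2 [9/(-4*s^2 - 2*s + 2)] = 9*(4*s^2 + 2*s - (4*s + 1)^2 - 2)/(2*s^2 + s - 1)^3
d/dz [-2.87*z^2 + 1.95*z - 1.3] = 1.95 - 5.74*z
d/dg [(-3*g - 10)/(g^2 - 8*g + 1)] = (3*g^2 + 20*g - 83)/(g^4 - 16*g^3 + 66*g^2 - 16*g + 1)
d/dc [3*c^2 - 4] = 6*c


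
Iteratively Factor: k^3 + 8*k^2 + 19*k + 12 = (k + 4)*(k^2 + 4*k + 3) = (k + 1)*(k + 4)*(k + 3)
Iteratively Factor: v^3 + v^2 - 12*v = (v - 3)*(v^2 + 4*v) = (v - 3)*(v + 4)*(v)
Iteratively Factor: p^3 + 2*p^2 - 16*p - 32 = (p - 4)*(p^2 + 6*p + 8) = (p - 4)*(p + 2)*(p + 4)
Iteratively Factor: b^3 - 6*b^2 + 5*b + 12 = (b + 1)*(b^2 - 7*b + 12) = (b - 4)*(b + 1)*(b - 3)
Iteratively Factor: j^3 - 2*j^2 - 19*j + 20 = (j + 4)*(j^2 - 6*j + 5) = (j - 1)*(j + 4)*(j - 5)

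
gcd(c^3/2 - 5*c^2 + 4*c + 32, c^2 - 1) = 1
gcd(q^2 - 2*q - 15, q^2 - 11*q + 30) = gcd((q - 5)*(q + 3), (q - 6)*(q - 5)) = q - 5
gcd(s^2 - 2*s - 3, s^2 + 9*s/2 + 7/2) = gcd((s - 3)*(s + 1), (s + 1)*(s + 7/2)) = s + 1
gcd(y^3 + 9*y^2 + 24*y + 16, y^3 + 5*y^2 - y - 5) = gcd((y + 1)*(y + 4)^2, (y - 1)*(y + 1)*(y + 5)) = y + 1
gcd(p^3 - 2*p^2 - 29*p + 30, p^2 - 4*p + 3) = p - 1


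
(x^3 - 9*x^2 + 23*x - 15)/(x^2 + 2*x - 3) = (x^2 - 8*x + 15)/(x + 3)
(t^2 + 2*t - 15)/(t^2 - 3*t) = (t + 5)/t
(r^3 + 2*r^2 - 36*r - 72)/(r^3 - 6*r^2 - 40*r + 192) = (r^2 - 4*r - 12)/(r^2 - 12*r + 32)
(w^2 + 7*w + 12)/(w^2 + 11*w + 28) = (w + 3)/(w + 7)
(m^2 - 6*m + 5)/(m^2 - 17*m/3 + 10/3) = 3*(m - 1)/(3*m - 2)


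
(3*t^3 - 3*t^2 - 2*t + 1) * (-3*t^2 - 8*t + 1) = -9*t^5 - 15*t^4 + 33*t^3 + 10*t^2 - 10*t + 1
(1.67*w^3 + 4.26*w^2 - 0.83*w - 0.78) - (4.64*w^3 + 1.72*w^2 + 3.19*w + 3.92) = -2.97*w^3 + 2.54*w^2 - 4.02*w - 4.7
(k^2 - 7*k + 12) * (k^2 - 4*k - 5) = k^4 - 11*k^3 + 35*k^2 - 13*k - 60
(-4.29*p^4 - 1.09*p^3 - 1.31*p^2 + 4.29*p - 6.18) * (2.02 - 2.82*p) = 12.0978*p^5 - 5.592*p^4 + 1.4924*p^3 - 14.744*p^2 + 26.0934*p - 12.4836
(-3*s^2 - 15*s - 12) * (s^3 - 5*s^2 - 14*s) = -3*s^5 + 105*s^3 + 270*s^2 + 168*s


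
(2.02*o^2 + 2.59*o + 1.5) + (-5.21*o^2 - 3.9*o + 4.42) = -3.19*o^2 - 1.31*o + 5.92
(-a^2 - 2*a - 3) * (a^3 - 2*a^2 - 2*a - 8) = -a^5 + 3*a^3 + 18*a^2 + 22*a + 24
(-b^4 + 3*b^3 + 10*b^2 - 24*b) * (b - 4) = -b^5 + 7*b^4 - 2*b^3 - 64*b^2 + 96*b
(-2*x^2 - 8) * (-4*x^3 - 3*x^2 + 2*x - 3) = 8*x^5 + 6*x^4 + 28*x^3 + 30*x^2 - 16*x + 24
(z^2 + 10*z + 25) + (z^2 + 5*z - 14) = 2*z^2 + 15*z + 11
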